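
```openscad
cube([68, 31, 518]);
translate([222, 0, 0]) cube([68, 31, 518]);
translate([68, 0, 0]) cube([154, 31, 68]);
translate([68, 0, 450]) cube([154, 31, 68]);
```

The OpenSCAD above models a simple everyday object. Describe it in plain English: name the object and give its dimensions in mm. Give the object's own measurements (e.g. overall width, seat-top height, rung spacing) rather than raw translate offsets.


A rectangular picture frame lying in the x–z plane (depth along y). The opening is 154 mm wide (x) by 382 mm tall (z), surrounded by a border 68 mm wide on all four sides. The frame is 31 mm deep and is made of two full-height vertical stiles with two horizontal rails fitted between them.


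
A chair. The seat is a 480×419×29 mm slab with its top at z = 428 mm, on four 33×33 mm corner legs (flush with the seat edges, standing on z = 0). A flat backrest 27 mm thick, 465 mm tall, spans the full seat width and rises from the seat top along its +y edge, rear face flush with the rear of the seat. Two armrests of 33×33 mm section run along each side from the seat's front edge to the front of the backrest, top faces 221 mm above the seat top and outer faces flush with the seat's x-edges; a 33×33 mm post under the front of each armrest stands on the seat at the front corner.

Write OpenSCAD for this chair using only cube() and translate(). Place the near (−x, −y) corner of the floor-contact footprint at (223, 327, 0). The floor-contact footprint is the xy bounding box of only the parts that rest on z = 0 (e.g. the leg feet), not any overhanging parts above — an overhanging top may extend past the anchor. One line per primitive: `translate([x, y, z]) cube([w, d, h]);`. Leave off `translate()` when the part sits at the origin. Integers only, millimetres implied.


translate([223, 327, 399]) cube([480, 419, 29]);
translate([223, 327, 0]) cube([33, 33, 399]);
translate([670, 327, 0]) cube([33, 33, 399]);
translate([223, 713, 0]) cube([33, 33, 399]);
translate([670, 713, 0]) cube([33, 33, 399]);
translate([223, 719, 428]) cube([480, 27, 465]);
translate([223, 327, 616]) cube([33, 392, 33]);
translate([670, 327, 616]) cube([33, 392, 33]);
translate([223, 327, 428]) cube([33, 33, 188]);
translate([670, 327, 428]) cube([33, 33, 188]);


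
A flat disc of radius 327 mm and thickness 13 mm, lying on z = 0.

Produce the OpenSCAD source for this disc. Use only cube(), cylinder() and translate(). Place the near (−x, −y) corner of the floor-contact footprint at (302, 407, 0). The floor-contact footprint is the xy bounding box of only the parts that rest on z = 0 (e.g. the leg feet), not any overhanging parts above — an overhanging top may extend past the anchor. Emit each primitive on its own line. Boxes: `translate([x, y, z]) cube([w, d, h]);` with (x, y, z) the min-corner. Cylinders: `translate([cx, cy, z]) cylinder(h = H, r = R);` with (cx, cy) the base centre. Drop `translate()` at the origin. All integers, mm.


translate([629, 734, 0]) cylinder(h = 13, r = 327);


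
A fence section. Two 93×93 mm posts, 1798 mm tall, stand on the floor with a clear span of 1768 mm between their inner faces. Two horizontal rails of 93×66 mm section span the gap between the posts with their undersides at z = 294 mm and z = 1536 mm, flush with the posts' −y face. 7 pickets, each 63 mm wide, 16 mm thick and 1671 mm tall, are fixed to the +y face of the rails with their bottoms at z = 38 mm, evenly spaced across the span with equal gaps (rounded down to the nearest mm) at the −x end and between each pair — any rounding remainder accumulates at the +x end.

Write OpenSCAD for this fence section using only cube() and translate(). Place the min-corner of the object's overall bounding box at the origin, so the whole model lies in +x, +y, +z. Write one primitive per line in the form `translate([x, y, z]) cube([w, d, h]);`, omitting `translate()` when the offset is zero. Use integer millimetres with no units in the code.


cube([93, 93, 1798]);
translate([1861, 0, 0]) cube([93, 93, 1798]);
translate([93, 0, 294]) cube([1768, 93, 66]);
translate([93, 0, 1536]) cube([1768, 93, 66]);
translate([258, 93, 38]) cube([63, 16, 1671]);
translate([486, 93, 38]) cube([63, 16, 1671]);
translate([714, 93, 38]) cube([63, 16, 1671]);
translate([942, 93, 38]) cube([63, 16, 1671]);
translate([1170, 93, 38]) cube([63, 16, 1671]);
translate([1398, 93, 38]) cube([63, 16, 1671]);
translate([1626, 93, 38]) cube([63, 16, 1671]);


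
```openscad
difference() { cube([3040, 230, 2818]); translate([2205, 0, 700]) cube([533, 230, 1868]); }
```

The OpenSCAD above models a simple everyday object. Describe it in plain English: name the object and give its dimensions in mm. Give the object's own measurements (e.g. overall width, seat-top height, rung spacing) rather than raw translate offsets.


A wall 3040 mm long (x), 230 mm thick (y), 2818 mm tall, with a rectangular window opening cut through it. The opening is 533 mm wide and 1868 mm tall; its sill is at z = 700 mm and its near (−x) edge is 2205 mm from the wall's −x end. The opening passes through the full wall thickness.


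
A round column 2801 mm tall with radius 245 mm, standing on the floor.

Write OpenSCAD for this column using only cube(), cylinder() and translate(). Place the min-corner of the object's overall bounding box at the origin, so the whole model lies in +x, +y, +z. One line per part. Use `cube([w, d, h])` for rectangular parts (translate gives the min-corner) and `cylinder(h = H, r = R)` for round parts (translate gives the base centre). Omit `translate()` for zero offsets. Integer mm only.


translate([245, 245, 0]) cylinder(h = 2801, r = 245);


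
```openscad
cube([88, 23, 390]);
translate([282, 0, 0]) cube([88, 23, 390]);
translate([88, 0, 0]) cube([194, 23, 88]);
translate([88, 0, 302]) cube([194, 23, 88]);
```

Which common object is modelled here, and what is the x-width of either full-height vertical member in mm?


A picture frame. The border width is 88 mm.

Four thin pieces enclosing a rectangular opening — a picture frame. The two full-height stiles are 390 mm tall; the top rail sits at z = 302 and is 88 mm tall, so the border above the opening is 390 − 302 = 88 mm, matching the stile x-width.


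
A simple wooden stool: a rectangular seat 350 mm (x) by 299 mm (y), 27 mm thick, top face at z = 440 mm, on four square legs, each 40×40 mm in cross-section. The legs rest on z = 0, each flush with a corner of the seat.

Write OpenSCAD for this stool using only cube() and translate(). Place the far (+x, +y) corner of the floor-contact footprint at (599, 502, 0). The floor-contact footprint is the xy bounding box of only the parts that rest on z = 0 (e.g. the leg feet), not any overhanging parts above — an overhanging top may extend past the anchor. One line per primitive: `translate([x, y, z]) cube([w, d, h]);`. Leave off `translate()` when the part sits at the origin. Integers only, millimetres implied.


translate([249, 203, 413]) cube([350, 299, 27]);
translate([249, 203, 0]) cube([40, 40, 413]);
translate([559, 203, 0]) cube([40, 40, 413]);
translate([249, 462, 0]) cube([40, 40, 413]);
translate([559, 462, 0]) cube([40, 40, 413]);


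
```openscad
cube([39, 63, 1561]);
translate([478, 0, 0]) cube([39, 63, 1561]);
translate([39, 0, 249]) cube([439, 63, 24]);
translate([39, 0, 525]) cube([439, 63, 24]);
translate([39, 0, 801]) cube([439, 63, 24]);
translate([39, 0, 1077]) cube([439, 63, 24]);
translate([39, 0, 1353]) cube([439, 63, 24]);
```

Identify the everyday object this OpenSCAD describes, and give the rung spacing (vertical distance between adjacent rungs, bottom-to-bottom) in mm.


A ladder. The rung spacing is 276 mm.

Two tall 39×63 posts with 5 short bars between them — a ladder. Adjacent rungs sit at z = 249 and z = 525, so the spacing is 525 − 249 = 276 mm.


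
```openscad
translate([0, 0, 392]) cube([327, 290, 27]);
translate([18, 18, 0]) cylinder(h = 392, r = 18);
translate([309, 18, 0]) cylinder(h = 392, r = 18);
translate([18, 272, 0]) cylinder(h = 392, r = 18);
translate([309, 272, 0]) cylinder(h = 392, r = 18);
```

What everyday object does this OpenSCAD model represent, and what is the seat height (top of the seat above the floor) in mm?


A stool. The seat height is 419 mm.

A 327×290×27 slab at z = 392 on four corner cylinders — a stool. The seat top is 392 + 27 = 419 mm.


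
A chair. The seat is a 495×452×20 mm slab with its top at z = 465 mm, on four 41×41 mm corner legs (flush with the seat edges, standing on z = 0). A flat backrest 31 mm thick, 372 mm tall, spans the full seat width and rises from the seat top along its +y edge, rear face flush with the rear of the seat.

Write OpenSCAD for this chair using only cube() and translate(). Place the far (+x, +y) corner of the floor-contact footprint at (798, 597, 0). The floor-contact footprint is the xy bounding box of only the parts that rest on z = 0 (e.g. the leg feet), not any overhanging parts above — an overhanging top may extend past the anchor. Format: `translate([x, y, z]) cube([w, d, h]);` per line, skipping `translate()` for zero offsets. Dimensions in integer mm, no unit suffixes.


translate([303, 145, 445]) cube([495, 452, 20]);
translate([303, 145, 0]) cube([41, 41, 445]);
translate([757, 145, 0]) cube([41, 41, 445]);
translate([303, 556, 0]) cube([41, 41, 445]);
translate([757, 556, 0]) cube([41, 41, 445]);
translate([303, 566, 465]) cube([495, 31, 372]);


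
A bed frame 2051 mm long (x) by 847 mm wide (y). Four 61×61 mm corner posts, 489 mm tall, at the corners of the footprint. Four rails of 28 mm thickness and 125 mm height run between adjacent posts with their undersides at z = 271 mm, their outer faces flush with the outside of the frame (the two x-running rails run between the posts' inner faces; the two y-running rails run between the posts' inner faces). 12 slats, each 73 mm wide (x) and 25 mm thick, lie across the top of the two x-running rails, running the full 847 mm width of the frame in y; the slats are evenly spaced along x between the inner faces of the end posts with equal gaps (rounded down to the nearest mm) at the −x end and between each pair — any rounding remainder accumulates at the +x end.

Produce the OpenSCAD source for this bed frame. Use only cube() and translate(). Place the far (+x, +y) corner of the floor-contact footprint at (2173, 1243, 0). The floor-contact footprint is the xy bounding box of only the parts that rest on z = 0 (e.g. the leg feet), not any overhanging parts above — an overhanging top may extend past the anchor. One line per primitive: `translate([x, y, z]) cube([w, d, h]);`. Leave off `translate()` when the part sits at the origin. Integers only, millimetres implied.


translate([122, 396, 0]) cube([61, 61, 489]);
translate([122, 1182, 0]) cube([61, 61, 489]);
translate([2112, 396, 0]) cube([61, 61, 489]);
translate([2112, 1182, 0]) cube([61, 61, 489]);
translate([183, 396, 271]) cube([1929, 28, 125]);
translate([183, 1215, 271]) cube([1929, 28, 125]);
translate([122, 457, 271]) cube([28, 725, 125]);
translate([2145, 457, 271]) cube([28, 725, 125]);
translate([264, 396, 396]) cube([73, 847, 25]);
translate([418, 396, 396]) cube([73, 847, 25]);
translate([572, 396, 396]) cube([73, 847, 25]);
translate([726, 396, 396]) cube([73, 847, 25]);
translate([880, 396, 396]) cube([73, 847, 25]);
translate([1034, 396, 396]) cube([73, 847, 25]);
translate([1188, 396, 396]) cube([73, 847, 25]);
translate([1342, 396, 396]) cube([73, 847, 25]);
translate([1496, 396, 396]) cube([73, 847, 25]);
translate([1650, 396, 396]) cube([73, 847, 25]);
translate([1804, 396, 396]) cube([73, 847, 25]);
translate([1958, 396, 396]) cube([73, 847, 25]);


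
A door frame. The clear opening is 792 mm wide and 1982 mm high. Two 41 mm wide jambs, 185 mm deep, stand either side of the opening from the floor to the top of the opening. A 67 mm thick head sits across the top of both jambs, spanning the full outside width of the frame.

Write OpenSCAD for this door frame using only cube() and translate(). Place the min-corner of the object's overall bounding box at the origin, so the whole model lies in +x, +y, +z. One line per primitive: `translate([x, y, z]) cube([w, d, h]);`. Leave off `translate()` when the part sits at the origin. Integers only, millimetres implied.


cube([41, 185, 1982]);
translate([833, 0, 0]) cube([41, 185, 1982]);
translate([0, 0, 1982]) cube([874, 185, 67]);


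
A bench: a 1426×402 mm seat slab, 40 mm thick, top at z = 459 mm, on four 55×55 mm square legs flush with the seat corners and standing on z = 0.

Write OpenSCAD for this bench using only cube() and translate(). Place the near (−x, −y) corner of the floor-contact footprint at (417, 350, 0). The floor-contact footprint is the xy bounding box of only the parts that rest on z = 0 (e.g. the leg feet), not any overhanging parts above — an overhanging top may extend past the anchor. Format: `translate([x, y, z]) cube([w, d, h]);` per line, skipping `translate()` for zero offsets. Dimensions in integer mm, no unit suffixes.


// leg_h = 459 − 40 = 419
translate([417, 350, 419]) cube([1426, 402, 40]);
translate([417, 350, 0]) cube([55, 55, 419]);
translate([417, 697, 0]) cube([55, 55, 419]);
translate([1788, 350, 0]) cube([55, 55, 419]);
translate([1788, 697, 0]) cube([55, 55, 419]);


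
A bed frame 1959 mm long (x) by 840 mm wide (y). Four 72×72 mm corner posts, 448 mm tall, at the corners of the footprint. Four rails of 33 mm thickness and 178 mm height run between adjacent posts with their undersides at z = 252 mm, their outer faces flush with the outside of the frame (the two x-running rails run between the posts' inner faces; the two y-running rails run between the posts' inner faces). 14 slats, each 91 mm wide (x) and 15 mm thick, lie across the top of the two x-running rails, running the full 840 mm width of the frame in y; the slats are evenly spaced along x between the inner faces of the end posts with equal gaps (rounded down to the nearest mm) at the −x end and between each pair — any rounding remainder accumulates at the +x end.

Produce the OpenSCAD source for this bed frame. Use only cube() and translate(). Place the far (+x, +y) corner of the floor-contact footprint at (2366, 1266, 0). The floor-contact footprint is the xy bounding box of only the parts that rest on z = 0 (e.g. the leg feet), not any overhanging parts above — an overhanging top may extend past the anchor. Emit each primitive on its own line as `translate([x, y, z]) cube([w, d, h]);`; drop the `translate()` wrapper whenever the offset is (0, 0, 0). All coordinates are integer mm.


translate([407, 426, 0]) cube([72, 72, 448]);
translate([407, 1194, 0]) cube([72, 72, 448]);
translate([2294, 426, 0]) cube([72, 72, 448]);
translate([2294, 1194, 0]) cube([72, 72, 448]);
translate([479, 426, 252]) cube([1815, 33, 178]);
translate([479, 1233, 252]) cube([1815, 33, 178]);
translate([407, 498, 252]) cube([33, 696, 178]);
translate([2333, 498, 252]) cube([33, 696, 178]);
translate([515, 426, 430]) cube([91, 840, 15]);
translate([642, 426, 430]) cube([91, 840, 15]);
translate([769, 426, 430]) cube([91, 840, 15]);
translate([896, 426, 430]) cube([91, 840, 15]);
translate([1023, 426, 430]) cube([91, 840, 15]);
translate([1150, 426, 430]) cube([91, 840, 15]);
translate([1277, 426, 430]) cube([91, 840, 15]);
translate([1404, 426, 430]) cube([91, 840, 15]);
translate([1531, 426, 430]) cube([91, 840, 15]);
translate([1658, 426, 430]) cube([91, 840, 15]);
translate([1785, 426, 430]) cube([91, 840, 15]);
translate([1912, 426, 430]) cube([91, 840, 15]);
translate([2039, 426, 430]) cube([91, 840, 15]);
translate([2166, 426, 430]) cube([91, 840, 15]);


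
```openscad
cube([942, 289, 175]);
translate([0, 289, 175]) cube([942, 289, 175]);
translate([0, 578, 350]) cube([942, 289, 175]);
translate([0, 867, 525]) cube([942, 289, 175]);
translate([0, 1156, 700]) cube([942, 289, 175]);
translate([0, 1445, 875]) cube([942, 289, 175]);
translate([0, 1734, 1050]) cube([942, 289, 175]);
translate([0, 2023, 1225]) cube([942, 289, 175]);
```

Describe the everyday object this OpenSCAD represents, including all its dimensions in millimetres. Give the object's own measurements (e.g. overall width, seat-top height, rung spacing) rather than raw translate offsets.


A straight staircase of 8 solid steps. Each step is 942 mm wide (x), 289 mm deep (y, the going) and 175 mm tall (the rise). The first step rests on the floor; each subsequent step sits one going further in +y and one rise higher in +z, directly behind and above the previous step with no overlap.


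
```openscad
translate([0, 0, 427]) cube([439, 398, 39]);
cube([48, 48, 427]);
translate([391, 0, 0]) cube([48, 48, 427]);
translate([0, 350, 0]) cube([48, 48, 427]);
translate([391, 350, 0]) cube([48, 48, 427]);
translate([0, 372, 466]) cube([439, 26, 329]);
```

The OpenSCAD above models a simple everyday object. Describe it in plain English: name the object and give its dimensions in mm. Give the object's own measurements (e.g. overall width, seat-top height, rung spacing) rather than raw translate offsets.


A chair. The seat is a 439×398×39 mm slab with its top at z = 466 mm, on four 48×48 mm corner legs (flush with the seat edges, standing on z = 0). A flat backrest 26 mm thick, 329 mm tall, spans the full seat width and rises from the seat top along its +y edge, rear face flush with the rear of the seat.


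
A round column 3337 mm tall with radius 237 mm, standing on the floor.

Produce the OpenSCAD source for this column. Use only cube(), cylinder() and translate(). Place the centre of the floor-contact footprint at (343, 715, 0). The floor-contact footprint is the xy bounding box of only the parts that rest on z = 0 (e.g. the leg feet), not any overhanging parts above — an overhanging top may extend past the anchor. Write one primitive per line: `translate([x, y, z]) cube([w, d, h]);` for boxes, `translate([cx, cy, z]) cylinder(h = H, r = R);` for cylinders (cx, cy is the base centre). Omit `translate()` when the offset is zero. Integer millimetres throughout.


translate([343, 715, 0]) cylinder(h = 3337, r = 237);


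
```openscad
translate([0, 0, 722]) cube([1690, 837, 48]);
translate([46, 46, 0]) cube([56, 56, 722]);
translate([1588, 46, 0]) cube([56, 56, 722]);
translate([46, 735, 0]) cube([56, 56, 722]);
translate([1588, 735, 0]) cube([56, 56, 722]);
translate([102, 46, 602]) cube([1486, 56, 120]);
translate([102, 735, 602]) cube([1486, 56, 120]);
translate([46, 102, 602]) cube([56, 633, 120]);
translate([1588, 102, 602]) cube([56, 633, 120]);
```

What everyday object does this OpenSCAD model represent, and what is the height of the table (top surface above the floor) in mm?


A table. The table height is 770 mm.

A 1690×837×48 slab sits at z = 722 on four 56 mm square posts — a table. The top surface is at 722 + 48 = 770 mm.


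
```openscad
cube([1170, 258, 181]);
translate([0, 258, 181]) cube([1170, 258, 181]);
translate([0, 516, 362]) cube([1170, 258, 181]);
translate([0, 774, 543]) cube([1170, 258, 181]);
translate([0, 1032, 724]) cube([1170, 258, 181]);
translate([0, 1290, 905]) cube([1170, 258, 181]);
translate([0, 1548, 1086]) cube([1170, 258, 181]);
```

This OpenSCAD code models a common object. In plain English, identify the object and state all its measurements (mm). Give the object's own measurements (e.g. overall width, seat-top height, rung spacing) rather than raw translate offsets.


A straight staircase of 7 solid steps. Each step is 1170 mm wide (x), 258 mm deep (y, the going) and 181 mm tall (the rise). The first step rests on the floor; each subsequent step sits one going further in +y and one rise higher in +z, directly behind and above the previous step with no overlap.


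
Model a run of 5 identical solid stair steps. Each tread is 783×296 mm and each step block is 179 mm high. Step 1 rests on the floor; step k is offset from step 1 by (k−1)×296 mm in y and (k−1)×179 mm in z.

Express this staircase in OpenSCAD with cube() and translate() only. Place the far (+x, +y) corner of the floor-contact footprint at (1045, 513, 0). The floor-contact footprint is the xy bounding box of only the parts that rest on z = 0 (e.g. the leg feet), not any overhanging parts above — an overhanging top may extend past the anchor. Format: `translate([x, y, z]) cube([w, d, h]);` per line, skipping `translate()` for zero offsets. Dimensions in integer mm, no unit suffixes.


translate([262, 217, 0]) cube([783, 296, 179]);
translate([262, 513, 179]) cube([783, 296, 179]);
translate([262, 809, 358]) cube([783, 296, 179]);
translate([262, 1105, 537]) cube([783, 296, 179]);
translate([262, 1401, 716]) cube([783, 296, 179]);


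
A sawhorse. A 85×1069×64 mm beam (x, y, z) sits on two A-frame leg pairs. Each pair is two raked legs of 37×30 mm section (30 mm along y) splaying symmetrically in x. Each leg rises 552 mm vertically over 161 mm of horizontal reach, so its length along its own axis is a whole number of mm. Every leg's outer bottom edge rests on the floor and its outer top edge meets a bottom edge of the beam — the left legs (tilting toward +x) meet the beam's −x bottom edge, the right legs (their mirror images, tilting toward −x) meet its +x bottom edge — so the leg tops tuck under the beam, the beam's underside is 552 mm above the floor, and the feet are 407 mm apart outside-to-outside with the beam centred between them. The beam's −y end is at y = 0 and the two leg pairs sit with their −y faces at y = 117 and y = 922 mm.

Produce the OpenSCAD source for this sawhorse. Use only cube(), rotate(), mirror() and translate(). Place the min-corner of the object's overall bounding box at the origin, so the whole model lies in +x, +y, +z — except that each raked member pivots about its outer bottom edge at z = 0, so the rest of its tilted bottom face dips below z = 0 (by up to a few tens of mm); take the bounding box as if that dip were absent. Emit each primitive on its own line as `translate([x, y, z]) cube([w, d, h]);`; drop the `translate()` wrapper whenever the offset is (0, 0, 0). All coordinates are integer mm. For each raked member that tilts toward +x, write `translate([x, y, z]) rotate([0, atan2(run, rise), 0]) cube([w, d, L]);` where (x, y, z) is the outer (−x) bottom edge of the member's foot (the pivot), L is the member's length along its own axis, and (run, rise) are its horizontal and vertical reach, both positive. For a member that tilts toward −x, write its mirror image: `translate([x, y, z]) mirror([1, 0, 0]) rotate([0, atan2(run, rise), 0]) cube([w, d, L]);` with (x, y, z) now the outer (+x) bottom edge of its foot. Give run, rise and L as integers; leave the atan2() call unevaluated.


translate([161, 0, 552]) cube([85, 1069, 64]);
translate([0, 117, 0]) rotate([0, atan2(161, 552), 0]) cube([37, 30, 575]);
translate([407, 117, 0]) mirror([1, 0, 0]) rotate([0, atan2(161, 552), 0]) cube([37, 30, 575]);
translate([0, 922, 0]) rotate([0, atan2(161, 552), 0]) cube([37, 30, 575]);
translate([407, 922, 0]) mirror([1, 0, 0]) rotate([0, atan2(161, 552), 0]) cube([37, 30, 575]);


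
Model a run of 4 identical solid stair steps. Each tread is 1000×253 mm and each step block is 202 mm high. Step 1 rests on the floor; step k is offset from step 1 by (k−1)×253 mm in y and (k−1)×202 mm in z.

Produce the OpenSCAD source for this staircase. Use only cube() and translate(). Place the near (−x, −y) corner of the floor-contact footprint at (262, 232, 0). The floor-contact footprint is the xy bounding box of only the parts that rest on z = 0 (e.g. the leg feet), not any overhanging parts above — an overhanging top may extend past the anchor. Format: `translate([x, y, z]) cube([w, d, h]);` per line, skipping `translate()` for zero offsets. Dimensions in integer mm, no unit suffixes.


translate([262, 232, 0]) cube([1000, 253, 202]);
translate([262, 485, 202]) cube([1000, 253, 202]);
translate([262, 738, 404]) cube([1000, 253, 202]);
translate([262, 991, 606]) cube([1000, 253, 202]);


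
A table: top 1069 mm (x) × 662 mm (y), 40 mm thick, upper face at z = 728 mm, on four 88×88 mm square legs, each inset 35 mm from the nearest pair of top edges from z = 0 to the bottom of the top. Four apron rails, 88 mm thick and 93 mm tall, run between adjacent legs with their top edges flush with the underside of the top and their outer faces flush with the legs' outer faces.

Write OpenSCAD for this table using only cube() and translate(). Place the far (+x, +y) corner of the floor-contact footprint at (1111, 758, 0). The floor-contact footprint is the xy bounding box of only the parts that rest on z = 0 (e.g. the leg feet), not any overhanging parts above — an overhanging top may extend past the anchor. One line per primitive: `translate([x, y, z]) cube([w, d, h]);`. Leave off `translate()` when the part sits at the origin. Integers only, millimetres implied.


translate([77, 131, 688]) cube([1069, 662, 40]);
translate([112, 166, 0]) cube([88, 88, 688]);
translate([1023, 166, 0]) cube([88, 88, 688]);
translate([112, 670, 0]) cube([88, 88, 688]);
translate([1023, 670, 0]) cube([88, 88, 688]);
translate([200, 166, 595]) cube([823, 88, 93]);
translate([200, 670, 595]) cube([823, 88, 93]);
translate([112, 254, 595]) cube([88, 416, 93]);
translate([1023, 254, 595]) cube([88, 416, 93]);


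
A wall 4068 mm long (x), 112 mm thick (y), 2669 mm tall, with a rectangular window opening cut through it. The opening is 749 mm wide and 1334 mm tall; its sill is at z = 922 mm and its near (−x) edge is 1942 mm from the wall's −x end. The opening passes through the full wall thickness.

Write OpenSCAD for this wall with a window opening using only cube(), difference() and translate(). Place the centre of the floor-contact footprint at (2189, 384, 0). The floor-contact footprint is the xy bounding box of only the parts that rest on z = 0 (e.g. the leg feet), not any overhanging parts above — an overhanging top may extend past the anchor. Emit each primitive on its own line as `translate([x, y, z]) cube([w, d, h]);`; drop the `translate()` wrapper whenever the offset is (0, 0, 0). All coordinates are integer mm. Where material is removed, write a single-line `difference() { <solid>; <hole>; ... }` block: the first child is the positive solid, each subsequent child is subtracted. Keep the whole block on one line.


difference() { translate([155, 328, 0]) cube([4068, 112, 2669]); translate([2097, 328, 922]) cube([749, 112, 1334]); }


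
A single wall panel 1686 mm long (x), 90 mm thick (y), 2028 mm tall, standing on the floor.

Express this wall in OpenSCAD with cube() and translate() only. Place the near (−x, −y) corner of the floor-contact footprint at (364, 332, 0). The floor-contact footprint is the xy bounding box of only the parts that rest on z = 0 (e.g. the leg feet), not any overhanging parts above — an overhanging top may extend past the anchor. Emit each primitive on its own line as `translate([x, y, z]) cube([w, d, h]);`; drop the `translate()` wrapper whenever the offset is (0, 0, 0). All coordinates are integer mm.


translate([364, 332, 0]) cube([1686, 90, 2028]);


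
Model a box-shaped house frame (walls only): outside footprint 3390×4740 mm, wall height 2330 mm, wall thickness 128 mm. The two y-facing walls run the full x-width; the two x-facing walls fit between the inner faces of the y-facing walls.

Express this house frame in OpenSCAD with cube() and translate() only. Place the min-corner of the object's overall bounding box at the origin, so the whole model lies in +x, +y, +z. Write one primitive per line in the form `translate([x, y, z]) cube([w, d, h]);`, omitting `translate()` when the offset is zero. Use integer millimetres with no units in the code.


cube([3390, 128, 2330]);
translate([0, 4612, 0]) cube([3390, 128, 2330]);
translate([0, 128, 0]) cube([128, 4484, 2330]);
translate([3262, 128, 0]) cube([128, 4484, 2330]);


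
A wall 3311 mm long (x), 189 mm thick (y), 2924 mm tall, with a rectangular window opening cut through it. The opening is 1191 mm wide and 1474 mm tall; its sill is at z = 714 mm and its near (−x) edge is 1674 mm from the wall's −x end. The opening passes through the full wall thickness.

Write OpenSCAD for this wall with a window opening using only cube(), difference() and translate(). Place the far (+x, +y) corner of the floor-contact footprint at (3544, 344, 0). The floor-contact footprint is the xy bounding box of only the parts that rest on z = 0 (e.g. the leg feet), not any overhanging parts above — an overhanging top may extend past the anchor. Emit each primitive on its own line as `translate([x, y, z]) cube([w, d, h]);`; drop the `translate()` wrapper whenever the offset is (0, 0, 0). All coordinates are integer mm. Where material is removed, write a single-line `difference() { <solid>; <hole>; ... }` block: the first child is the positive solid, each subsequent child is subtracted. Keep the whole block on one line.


difference() { translate([233, 155, 0]) cube([3311, 189, 2924]); translate([1907, 155, 714]) cube([1191, 189, 1474]); }


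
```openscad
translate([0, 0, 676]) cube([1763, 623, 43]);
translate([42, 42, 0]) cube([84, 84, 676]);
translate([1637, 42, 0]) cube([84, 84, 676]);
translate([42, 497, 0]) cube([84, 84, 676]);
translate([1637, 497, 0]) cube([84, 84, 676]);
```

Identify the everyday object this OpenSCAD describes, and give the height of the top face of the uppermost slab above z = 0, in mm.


A table. The table height is 719 mm.

A 1763×623×43 slab sits at z = 676 on four 84 mm square posts — a table. The top surface is at 676 + 43 = 719 mm.


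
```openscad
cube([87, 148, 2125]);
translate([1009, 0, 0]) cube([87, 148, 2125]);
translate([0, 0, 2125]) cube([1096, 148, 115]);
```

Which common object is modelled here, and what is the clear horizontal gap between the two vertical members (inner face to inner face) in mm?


A door frame. The clear opening width is 922 mm.

Two 2125 mm tall posts with a header on top — a door frame. The left jamb is 87 mm wide at x = 0; the right jamb starts at x = 1009. The clear opening is 1009 − 87 = 922 mm.


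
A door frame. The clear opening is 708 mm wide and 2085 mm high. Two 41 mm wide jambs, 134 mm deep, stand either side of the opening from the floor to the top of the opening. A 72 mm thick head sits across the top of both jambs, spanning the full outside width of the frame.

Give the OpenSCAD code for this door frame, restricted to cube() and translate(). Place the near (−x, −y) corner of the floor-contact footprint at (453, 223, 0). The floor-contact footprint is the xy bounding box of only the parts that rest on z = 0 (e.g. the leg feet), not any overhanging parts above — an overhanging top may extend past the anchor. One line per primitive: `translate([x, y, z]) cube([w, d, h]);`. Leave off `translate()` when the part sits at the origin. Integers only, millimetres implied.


translate([453, 223, 0]) cube([41, 134, 2085]);
translate([1202, 223, 0]) cube([41, 134, 2085]);
translate([453, 223, 2085]) cube([790, 134, 72]);


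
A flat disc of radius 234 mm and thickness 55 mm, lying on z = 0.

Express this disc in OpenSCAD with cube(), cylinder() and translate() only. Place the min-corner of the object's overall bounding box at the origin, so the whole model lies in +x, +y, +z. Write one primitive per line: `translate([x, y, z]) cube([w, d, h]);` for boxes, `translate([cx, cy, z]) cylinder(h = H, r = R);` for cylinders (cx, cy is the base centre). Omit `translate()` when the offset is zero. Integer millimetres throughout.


translate([234, 234, 0]) cylinder(h = 55, r = 234);


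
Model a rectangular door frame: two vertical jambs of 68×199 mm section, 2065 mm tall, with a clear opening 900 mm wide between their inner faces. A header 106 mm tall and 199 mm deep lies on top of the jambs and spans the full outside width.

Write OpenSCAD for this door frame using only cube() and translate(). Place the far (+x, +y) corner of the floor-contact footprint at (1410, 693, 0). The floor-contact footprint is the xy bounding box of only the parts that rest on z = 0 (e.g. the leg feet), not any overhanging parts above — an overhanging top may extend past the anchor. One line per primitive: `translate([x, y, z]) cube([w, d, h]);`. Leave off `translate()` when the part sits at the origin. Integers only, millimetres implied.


translate([374, 494, 0]) cube([68, 199, 2065]);
translate([1342, 494, 0]) cube([68, 199, 2065]);
translate([374, 494, 2065]) cube([1036, 199, 106]);


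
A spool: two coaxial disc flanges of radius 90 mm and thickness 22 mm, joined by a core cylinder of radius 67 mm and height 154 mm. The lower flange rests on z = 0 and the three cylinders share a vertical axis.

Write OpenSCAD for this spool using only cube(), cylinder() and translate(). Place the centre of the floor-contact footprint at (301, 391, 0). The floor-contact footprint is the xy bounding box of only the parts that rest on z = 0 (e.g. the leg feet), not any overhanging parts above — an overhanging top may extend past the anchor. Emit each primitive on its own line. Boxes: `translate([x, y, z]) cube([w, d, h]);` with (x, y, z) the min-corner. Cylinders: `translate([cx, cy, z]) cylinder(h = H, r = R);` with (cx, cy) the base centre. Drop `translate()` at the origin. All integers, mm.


translate([301, 391, 0]) cylinder(h = 22, r = 90);
translate([301, 391, 22]) cylinder(h = 154, r = 67);
translate([301, 391, 176]) cylinder(h = 22, r = 90);


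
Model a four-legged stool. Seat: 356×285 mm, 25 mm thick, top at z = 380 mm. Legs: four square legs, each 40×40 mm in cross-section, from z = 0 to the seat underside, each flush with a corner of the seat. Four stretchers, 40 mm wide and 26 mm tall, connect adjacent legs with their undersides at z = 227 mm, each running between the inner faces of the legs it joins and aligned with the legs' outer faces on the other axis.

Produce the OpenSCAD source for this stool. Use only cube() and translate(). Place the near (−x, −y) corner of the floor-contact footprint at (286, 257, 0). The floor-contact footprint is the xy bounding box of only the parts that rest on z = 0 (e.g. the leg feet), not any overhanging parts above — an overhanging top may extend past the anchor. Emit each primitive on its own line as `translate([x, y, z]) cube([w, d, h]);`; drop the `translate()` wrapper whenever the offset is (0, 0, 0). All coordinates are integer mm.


translate([286, 257, 355]) cube([356, 285, 25]);
translate([286, 257, 0]) cube([40, 40, 355]);
translate([602, 257, 0]) cube([40, 40, 355]);
translate([286, 502, 0]) cube([40, 40, 355]);
translate([602, 502, 0]) cube([40, 40, 355]);
translate([326, 257, 227]) cube([276, 40, 26]);
translate([326, 502, 227]) cube([276, 40, 26]);
translate([286, 297, 227]) cube([40, 205, 26]);
translate([602, 297, 227]) cube([40, 205, 26]);


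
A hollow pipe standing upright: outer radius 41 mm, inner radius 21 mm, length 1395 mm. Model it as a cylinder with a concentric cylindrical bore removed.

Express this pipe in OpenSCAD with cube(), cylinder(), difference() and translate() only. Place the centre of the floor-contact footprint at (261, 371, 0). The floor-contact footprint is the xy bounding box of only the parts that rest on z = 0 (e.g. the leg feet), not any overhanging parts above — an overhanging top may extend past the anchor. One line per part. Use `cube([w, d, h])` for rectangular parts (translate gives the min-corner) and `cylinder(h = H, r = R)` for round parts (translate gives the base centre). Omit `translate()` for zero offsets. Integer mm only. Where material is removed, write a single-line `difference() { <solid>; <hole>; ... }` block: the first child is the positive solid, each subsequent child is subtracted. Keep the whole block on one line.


difference() { translate([261, 371, 0]) cylinder(h = 1395, r = 41); translate([261, 371, 0]) cylinder(h = 1395, r = 21); }


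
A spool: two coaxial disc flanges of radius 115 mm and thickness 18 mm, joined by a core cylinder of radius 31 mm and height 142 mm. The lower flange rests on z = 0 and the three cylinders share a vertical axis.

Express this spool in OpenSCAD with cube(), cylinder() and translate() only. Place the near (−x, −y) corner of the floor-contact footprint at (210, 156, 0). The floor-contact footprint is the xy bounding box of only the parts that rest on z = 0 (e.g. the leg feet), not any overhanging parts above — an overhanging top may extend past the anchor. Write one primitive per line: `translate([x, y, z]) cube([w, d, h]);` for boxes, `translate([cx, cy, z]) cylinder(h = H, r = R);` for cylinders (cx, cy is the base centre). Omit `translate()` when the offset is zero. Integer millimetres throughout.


translate([325, 271, 0]) cylinder(h = 18, r = 115);
translate([325, 271, 18]) cylinder(h = 142, r = 31);
translate([325, 271, 160]) cylinder(h = 18, r = 115);


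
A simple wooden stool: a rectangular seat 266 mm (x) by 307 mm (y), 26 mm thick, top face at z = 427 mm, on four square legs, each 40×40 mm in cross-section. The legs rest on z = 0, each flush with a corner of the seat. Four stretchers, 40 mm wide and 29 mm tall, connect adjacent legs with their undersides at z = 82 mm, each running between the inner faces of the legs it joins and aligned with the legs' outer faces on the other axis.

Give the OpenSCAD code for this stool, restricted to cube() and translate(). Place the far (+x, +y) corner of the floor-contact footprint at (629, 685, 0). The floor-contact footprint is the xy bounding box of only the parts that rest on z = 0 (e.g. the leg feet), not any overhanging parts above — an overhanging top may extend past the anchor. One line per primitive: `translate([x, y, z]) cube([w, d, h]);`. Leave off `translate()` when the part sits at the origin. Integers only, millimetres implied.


translate([363, 378, 401]) cube([266, 307, 26]);
translate([363, 378, 0]) cube([40, 40, 401]);
translate([589, 378, 0]) cube([40, 40, 401]);
translate([363, 645, 0]) cube([40, 40, 401]);
translate([589, 645, 0]) cube([40, 40, 401]);
translate([403, 378, 82]) cube([186, 40, 29]);
translate([403, 645, 82]) cube([186, 40, 29]);
translate([363, 418, 82]) cube([40, 227, 29]);
translate([589, 418, 82]) cube([40, 227, 29]);


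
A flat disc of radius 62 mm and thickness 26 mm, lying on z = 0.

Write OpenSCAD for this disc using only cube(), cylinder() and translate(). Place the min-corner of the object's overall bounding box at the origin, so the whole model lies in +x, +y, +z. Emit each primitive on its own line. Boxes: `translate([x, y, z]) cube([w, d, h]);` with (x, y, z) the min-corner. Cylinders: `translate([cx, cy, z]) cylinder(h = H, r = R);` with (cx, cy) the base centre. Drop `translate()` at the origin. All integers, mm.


translate([62, 62, 0]) cylinder(h = 26, r = 62);


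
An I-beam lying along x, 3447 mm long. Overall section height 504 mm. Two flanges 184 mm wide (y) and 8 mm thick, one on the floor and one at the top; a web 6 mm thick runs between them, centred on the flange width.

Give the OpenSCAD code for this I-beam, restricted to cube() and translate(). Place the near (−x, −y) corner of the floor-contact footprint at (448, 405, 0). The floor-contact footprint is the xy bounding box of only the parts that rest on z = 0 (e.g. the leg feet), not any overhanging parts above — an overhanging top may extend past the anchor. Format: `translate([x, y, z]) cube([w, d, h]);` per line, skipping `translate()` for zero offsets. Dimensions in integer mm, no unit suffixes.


translate([448, 405, 0]) cube([3447, 184, 8]);
translate([448, 494, 8]) cube([3447, 6, 488]);
translate([448, 405, 496]) cube([3447, 184, 8]);


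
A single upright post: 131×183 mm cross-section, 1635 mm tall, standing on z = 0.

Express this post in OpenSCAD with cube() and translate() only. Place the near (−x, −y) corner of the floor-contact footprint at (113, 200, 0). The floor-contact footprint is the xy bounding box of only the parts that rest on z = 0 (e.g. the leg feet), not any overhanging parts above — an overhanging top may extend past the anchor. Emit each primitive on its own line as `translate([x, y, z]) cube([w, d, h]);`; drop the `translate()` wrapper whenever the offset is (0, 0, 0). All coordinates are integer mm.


translate([113, 200, 0]) cube([131, 183, 1635]);
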